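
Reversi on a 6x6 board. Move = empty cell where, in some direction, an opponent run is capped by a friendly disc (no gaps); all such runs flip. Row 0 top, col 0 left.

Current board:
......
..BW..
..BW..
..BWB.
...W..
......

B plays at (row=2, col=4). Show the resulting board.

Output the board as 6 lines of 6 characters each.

Place B at (2,4); scan 8 dirs for brackets.
Dir NW: opp run (1,3), next='.' -> no flip
Dir N: first cell '.' (not opp) -> no flip
Dir NE: first cell '.' (not opp) -> no flip
Dir W: opp run (2,3) capped by B -> flip
Dir E: first cell '.' (not opp) -> no flip
Dir SW: opp run (3,3), next='.' -> no flip
Dir S: first cell 'B' (not opp) -> no flip
Dir SE: first cell '.' (not opp) -> no flip
All flips: (2,3)

Answer: ......
..BW..
..BBB.
..BWB.
...W..
......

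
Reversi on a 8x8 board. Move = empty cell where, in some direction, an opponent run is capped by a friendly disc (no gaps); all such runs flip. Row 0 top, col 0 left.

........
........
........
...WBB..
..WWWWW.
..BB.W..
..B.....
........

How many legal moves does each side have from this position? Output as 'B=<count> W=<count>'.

-- B to move --
(2,2): no bracket -> illegal
(2,3): flips 2 -> legal
(2,4): no bracket -> illegal
(3,1): flips 1 -> legal
(3,2): flips 2 -> legal
(3,6): no bracket -> illegal
(3,7): no bracket -> illegal
(4,1): no bracket -> illegal
(4,7): no bracket -> illegal
(5,1): no bracket -> illegal
(5,4): flips 1 -> legal
(5,6): flips 1 -> legal
(5,7): flips 1 -> legal
(6,4): no bracket -> illegal
(6,5): flips 2 -> legal
(6,6): no bracket -> illegal
B mobility = 7
-- W to move --
(2,3): flips 1 -> legal
(2,4): flips 2 -> legal
(2,5): flips 2 -> legal
(2,6): flips 1 -> legal
(3,6): flips 2 -> legal
(4,1): no bracket -> illegal
(5,1): no bracket -> illegal
(5,4): no bracket -> illegal
(6,1): flips 1 -> legal
(6,3): flips 1 -> legal
(6,4): flips 1 -> legal
(7,1): flips 2 -> legal
(7,2): flips 2 -> legal
(7,3): no bracket -> illegal
W mobility = 10

Answer: B=7 W=10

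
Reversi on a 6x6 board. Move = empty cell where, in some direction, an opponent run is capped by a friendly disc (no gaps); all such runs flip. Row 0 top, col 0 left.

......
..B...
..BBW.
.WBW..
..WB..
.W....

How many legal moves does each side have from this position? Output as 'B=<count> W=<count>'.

Answer: B=7 W=6

Derivation:
-- B to move --
(1,3): no bracket -> illegal
(1,4): no bracket -> illegal
(1,5): no bracket -> illegal
(2,0): no bracket -> illegal
(2,1): no bracket -> illegal
(2,5): flips 1 -> legal
(3,0): flips 1 -> legal
(3,4): flips 1 -> legal
(3,5): no bracket -> illegal
(4,0): flips 1 -> legal
(4,1): flips 1 -> legal
(4,4): flips 1 -> legal
(5,0): no bracket -> illegal
(5,2): flips 1 -> legal
(5,3): no bracket -> illegal
B mobility = 7
-- W to move --
(0,1): no bracket -> illegal
(0,2): flips 3 -> legal
(0,3): no bracket -> illegal
(1,1): flips 1 -> legal
(1,3): flips 2 -> legal
(1,4): no bracket -> illegal
(2,1): flips 2 -> legal
(3,4): no bracket -> illegal
(4,1): no bracket -> illegal
(4,4): flips 1 -> legal
(5,2): no bracket -> illegal
(5,3): flips 1 -> legal
(5,4): no bracket -> illegal
W mobility = 6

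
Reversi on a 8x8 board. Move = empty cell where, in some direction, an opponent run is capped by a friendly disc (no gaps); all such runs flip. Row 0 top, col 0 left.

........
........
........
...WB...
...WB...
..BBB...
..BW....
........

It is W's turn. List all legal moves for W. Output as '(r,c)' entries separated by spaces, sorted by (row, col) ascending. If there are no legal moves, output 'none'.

Answer: (2,5) (3,5) (4,1) (4,5) (5,5) (6,1) (6,5)

Derivation:
(2,3): no bracket -> illegal
(2,4): no bracket -> illegal
(2,5): flips 1 -> legal
(3,5): flips 1 -> legal
(4,1): flips 1 -> legal
(4,2): no bracket -> illegal
(4,5): flips 2 -> legal
(5,1): no bracket -> illegal
(5,5): flips 1 -> legal
(6,1): flips 2 -> legal
(6,4): no bracket -> illegal
(6,5): flips 1 -> legal
(7,1): no bracket -> illegal
(7,2): no bracket -> illegal
(7,3): no bracket -> illegal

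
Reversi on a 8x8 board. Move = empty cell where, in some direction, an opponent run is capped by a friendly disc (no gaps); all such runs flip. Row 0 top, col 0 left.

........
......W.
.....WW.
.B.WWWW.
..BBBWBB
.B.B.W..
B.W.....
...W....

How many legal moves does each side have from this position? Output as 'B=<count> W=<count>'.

Answer: B=10 W=8

Derivation:
-- B to move --
(0,5): no bracket -> illegal
(0,6): flips 3 -> legal
(0,7): flips 3 -> legal
(1,4): flips 2 -> legal
(1,5): no bracket -> illegal
(1,7): flips 2 -> legal
(2,2): flips 1 -> legal
(2,3): flips 1 -> legal
(2,4): flips 3 -> legal
(2,7): no bracket -> illegal
(3,2): no bracket -> illegal
(3,7): no bracket -> illegal
(5,2): no bracket -> illegal
(5,4): no bracket -> illegal
(5,6): no bracket -> illegal
(6,1): no bracket -> illegal
(6,3): no bracket -> illegal
(6,4): flips 1 -> legal
(6,5): no bracket -> illegal
(6,6): flips 1 -> legal
(7,1): flips 1 -> legal
(7,2): no bracket -> illegal
(7,4): no bracket -> illegal
B mobility = 10
-- W to move --
(2,0): no bracket -> illegal
(2,1): no bracket -> illegal
(2,2): no bracket -> illegal
(3,0): no bracket -> illegal
(3,2): no bracket -> illegal
(3,7): flips 1 -> legal
(4,0): flips 1 -> legal
(4,1): flips 3 -> legal
(5,0): no bracket -> illegal
(5,2): flips 1 -> legal
(5,4): flips 1 -> legal
(5,6): flips 1 -> legal
(5,7): flips 1 -> legal
(6,1): no bracket -> illegal
(6,3): flips 2 -> legal
(6,4): no bracket -> illegal
(7,0): no bracket -> illegal
(7,1): no bracket -> illegal
W mobility = 8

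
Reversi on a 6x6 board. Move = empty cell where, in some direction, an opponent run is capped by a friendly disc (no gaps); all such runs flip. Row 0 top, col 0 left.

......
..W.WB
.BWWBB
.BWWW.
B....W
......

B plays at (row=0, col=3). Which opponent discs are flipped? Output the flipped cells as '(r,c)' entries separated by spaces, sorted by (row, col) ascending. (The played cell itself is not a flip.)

Answer: (1,2) (1,4)

Derivation:
Dir NW: edge -> no flip
Dir N: edge -> no flip
Dir NE: edge -> no flip
Dir W: first cell '.' (not opp) -> no flip
Dir E: first cell '.' (not opp) -> no flip
Dir SW: opp run (1,2) capped by B -> flip
Dir S: first cell '.' (not opp) -> no flip
Dir SE: opp run (1,4) capped by B -> flip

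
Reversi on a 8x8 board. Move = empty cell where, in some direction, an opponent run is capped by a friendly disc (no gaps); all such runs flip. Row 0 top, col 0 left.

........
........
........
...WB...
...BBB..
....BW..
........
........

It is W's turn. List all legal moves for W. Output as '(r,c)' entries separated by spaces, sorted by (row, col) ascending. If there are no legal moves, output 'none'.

(2,3): no bracket -> illegal
(2,4): no bracket -> illegal
(2,5): no bracket -> illegal
(3,2): no bracket -> illegal
(3,5): flips 2 -> legal
(3,6): no bracket -> illegal
(4,2): no bracket -> illegal
(4,6): no bracket -> illegal
(5,2): no bracket -> illegal
(5,3): flips 2 -> legal
(5,6): no bracket -> illegal
(6,3): no bracket -> illegal
(6,4): no bracket -> illegal
(6,5): no bracket -> illegal

Answer: (3,5) (5,3)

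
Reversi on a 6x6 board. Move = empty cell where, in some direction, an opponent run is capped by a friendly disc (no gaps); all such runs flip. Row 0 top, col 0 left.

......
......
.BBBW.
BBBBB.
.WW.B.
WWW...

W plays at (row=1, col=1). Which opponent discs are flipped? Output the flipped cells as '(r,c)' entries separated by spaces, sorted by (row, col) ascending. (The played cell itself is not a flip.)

Answer: (2,1) (3,1)

Derivation:
Dir NW: first cell '.' (not opp) -> no flip
Dir N: first cell '.' (not opp) -> no flip
Dir NE: first cell '.' (not opp) -> no flip
Dir W: first cell '.' (not opp) -> no flip
Dir E: first cell '.' (not opp) -> no flip
Dir SW: first cell '.' (not opp) -> no flip
Dir S: opp run (2,1) (3,1) capped by W -> flip
Dir SE: opp run (2,2) (3,3) (4,4), next='.' -> no flip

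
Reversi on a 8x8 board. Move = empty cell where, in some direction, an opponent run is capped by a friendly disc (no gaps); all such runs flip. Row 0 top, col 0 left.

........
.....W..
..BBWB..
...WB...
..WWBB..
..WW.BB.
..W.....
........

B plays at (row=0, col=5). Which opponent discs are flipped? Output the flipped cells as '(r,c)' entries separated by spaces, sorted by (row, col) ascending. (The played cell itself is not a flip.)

Answer: (1,5)

Derivation:
Dir NW: edge -> no flip
Dir N: edge -> no flip
Dir NE: edge -> no flip
Dir W: first cell '.' (not opp) -> no flip
Dir E: first cell '.' (not opp) -> no flip
Dir SW: first cell '.' (not opp) -> no flip
Dir S: opp run (1,5) capped by B -> flip
Dir SE: first cell '.' (not opp) -> no flip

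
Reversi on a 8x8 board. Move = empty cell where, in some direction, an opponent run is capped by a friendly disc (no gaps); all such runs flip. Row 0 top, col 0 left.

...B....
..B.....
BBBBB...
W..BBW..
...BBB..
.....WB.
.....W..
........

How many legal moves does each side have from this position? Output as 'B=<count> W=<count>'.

Answer: B=9 W=7

Derivation:
-- B to move --
(2,5): flips 1 -> legal
(2,6): flips 1 -> legal
(3,1): no bracket -> illegal
(3,6): flips 1 -> legal
(4,0): flips 1 -> legal
(4,1): no bracket -> illegal
(4,6): flips 1 -> legal
(5,4): flips 1 -> legal
(6,4): no bracket -> illegal
(6,6): flips 1 -> legal
(7,4): flips 1 -> legal
(7,5): flips 2 -> legal
(7,6): no bracket -> illegal
B mobility = 9
-- W to move --
(0,1): no bracket -> illegal
(0,2): no bracket -> illegal
(0,4): no bracket -> illegal
(1,0): flips 1 -> legal
(1,1): flips 3 -> legal
(1,3): flips 1 -> legal
(1,4): no bracket -> illegal
(1,5): no bracket -> illegal
(2,5): no bracket -> illegal
(3,1): no bracket -> illegal
(3,2): flips 2 -> legal
(3,6): no bracket -> illegal
(4,2): no bracket -> illegal
(4,6): no bracket -> illegal
(4,7): flips 1 -> legal
(5,2): no bracket -> illegal
(5,3): flips 1 -> legal
(5,4): no bracket -> illegal
(5,7): flips 1 -> legal
(6,6): no bracket -> illegal
(6,7): no bracket -> illegal
W mobility = 7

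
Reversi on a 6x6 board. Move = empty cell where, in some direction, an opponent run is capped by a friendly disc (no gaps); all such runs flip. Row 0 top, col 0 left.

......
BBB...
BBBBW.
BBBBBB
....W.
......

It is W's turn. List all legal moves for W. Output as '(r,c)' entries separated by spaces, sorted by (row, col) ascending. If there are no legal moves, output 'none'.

Answer: (0,0) (4,2)

Derivation:
(0,0): flips 3 -> legal
(0,1): no bracket -> illegal
(0,2): no bracket -> illegal
(0,3): no bracket -> illegal
(1,3): no bracket -> illegal
(1,4): no bracket -> illegal
(2,5): no bracket -> illegal
(4,0): no bracket -> illegal
(4,1): no bracket -> illegal
(4,2): flips 1 -> legal
(4,3): no bracket -> illegal
(4,5): no bracket -> illegal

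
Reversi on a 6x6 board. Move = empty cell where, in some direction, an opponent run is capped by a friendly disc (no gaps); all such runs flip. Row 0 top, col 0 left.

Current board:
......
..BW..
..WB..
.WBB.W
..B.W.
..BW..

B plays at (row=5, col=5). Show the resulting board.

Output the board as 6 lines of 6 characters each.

Place B at (5,5); scan 8 dirs for brackets.
Dir NW: opp run (4,4) capped by B -> flip
Dir N: first cell '.' (not opp) -> no flip
Dir NE: edge -> no flip
Dir W: first cell '.' (not opp) -> no flip
Dir E: edge -> no flip
Dir SW: edge -> no flip
Dir S: edge -> no flip
Dir SE: edge -> no flip
All flips: (4,4)

Answer: ......
..BW..
..WB..
.WBB.W
..B.B.
..BW.B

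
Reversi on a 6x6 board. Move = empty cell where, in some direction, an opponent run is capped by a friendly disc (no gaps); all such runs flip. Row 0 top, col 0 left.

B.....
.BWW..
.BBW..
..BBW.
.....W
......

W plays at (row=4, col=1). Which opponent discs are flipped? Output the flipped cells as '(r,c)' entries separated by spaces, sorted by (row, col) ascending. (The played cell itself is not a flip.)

Dir NW: first cell '.' (not opp) -> no flip
Dir N: first cell '.' (not opp) -> no flip
Dir NE: opp run (3,2) capped by W -> flip
Dir W: first cell '.' (not opp) -> no flip
Dir E: first cell '.' (not opp) -> no flip
Dir SW: first cell '.' (not opp) -> no flip
Dir S: first cell '.' (not opp) -> no flip
Dir SE: first cell '.' (not opp) -> no flip

Answer: (3,2)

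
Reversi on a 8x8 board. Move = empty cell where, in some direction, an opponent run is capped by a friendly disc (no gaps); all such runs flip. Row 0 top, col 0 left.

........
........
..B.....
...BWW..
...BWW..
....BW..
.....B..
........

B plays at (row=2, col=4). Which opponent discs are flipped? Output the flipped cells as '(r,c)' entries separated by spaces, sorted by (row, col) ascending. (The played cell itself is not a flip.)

Answer: (3,4) (4,4)

Derivation:
Dir NW: first cell '.' (not opp) -> no flip
Dir N: first cell '.' (not opp) -> no flip
Dir NE: first cell '.' (not opp) -> no flip
Dir W: first cell '.' (not opp) -> no flip
Dir E: first cell '.' (not opp) -> no flip
Dir SW: first cell 'B' (not opp) -> no flip
Dir S: opp run (3,4) (4,4) capped by B -> flip
Dir SE: opp run (3,5), next='.' -> no flip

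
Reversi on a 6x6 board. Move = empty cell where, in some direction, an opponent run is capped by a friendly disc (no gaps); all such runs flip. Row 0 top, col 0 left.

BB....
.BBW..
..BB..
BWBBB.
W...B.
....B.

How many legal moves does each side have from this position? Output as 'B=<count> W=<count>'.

-- B to move --
(0,2): no bracket -> illegal
(0,3): flips 1 -> legal
(0,4): flips 1 -> legal
(1,4): flips 1 -> legal
(2,0): no bracket -> illegal
(2,1): no bracket -> illegal
(2,4): no bracket -> illegal
(4,1): no bracket -> illegal
(4,2): no bracket -> illegal
(5,0): flips 1 -> legal
(5,1): no bracket -> illegal
B mobility = 4
-- W to move --
(0,2): no bracket -> illegal
(0,3): no bracket -> illegal
(1,0): flips 2 -> legal
(1,4): no bracket -> illegal
(2,0): flips 1 -> legal
(2,1): no bracket -> illegal
(2,4): no bracket -> illegal
(2,5): no bracket -> illegal
(3,5): flips 3 -> legal
(4,1): no bracket -> illegal
(4,2): no bracket -> illegal
(4,3): flips 2 -> legal
(4,5): no bracket -> illegal
(5,3): no bracket -> illegal
(5,5): no bracket -> illegal
W mobility = 4

Answer: B=4 W=4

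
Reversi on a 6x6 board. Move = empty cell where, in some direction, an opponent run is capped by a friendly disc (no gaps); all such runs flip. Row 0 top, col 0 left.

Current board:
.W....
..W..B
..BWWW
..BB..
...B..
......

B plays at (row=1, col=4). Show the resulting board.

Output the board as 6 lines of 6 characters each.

Place B at (1,4); scan 8 dirs for brackets.
Dir NW: first cell '.' (not opp) -> no flip
Dir N: first cell '.' (not opp) -> no flip
Dir NE: first cell '.' (not opp) -> no flip
Dir W: first cell '.' (not opp) -> no flip
Dir E: first cell 'B' (not opp) -> no flip
Dir SW: opp run (2,3) capped by B -> flip
Dir S: opp run (2,4), next='.' -> no flip
Dir SE: opp run (2,5), next=edge -> no flip
All flips: (2,3)

Answer: .W....
..W.BB
..BBWW
..BB..
...B..
......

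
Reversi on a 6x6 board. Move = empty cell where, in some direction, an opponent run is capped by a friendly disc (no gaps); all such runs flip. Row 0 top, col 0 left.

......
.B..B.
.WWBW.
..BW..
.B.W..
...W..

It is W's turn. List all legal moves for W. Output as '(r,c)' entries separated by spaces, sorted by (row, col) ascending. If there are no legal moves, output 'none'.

Answer: (0,0) (0,1) (0,4) (1,3) (3,1) (4,2)

Derivation:
(0,0): flips 1 -> legal
(0,1): flips 1 -> legal
(0,2): no bracket -> illegal
(0,3): no bracket -> illegal
(0,4): flips 1 -> legal
(0,5): no bracket -> illegal
(1,0): no bracket -> illegal
(1,2): no bracket -> illegal
(1,3): flips 1 -> legal
(1,5): no bracket -> illegal
(2,0): no bracket -> illegal
(2,5): no bracket -> illegal
(3,0): no bracket -> illegal
(3,1): flips 1 -> legal
(3,4): no bracket -> illegal
(4,0): no bracket -> illegal
(4,2): flips 1 -> legal
(5,0): no bracket -> illegal
(5,1): no bracket -> illegal
(5,2): no bracket -> illegal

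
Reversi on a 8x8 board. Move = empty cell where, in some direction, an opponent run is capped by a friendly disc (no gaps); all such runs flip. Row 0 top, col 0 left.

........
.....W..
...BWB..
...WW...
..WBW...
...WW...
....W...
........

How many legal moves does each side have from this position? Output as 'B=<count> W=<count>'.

Answer: B=5 W=8

Derivation:
-- B to move --
(0,4): no bracket -> illegal
(0,5): flips 1 -> legal
(0,6): no bracket -> illegal
(1,3): no bracket -> illegal
(1,4): no bracket -> illegal
(1,6): no bracket -> illegal
(2,2): no bracket -> illegal
(2,6): no bracket -> illegal
(3,1): no bracket -> illegal
(3,2): no bracket -> illegal
(3,5): no bracket -> illegal
(4,1): flips 1 -> legal
(4,5): flips 2 -> legal
(5,1): no bracket -> illegal
(5,2): no bracket -> illegal
(5,5): no bracket -> illegal
(6,2): no bracket -> illegal
(6,3): flips 1 -> legal
(6,5): flips 1 -> legal
(7,3): no bracket -> illegal
(7,4): no bracket -> illegal
(7,5): no bracket -> illegal
B mobility = 5
-- W to move --
(1,2): flips 1 -> legal
(1,3): flips 1 -> legal
(1,4): no bracket -> illegal
(1,6): flips 1 -> legal
(2,2): flips 1 -> legal
(2,6): flips 1 -> legal
(3,2): flips 1 -> legal
(3,5): flips 1 -> legal
(3,6): no bracket -> illegal
(5,2): flips 1 -> legal
W mobility = 8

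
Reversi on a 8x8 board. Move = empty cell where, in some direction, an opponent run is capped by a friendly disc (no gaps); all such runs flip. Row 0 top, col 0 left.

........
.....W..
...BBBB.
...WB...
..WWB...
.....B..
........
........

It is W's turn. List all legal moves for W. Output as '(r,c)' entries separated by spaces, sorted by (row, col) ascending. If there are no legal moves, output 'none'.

Answer: (1,3) (1,6) (3,5) (3,7) (4,5) (6,6)

Derivation:
(1,2): no bracket -> illegal
(1,3): flips 1 -> legal
(1,4): no bracket -> illegal
(1,6): flips 2 -> legal
(1,7): no bracket -> illegal
(2,2): no bracket -> illegal
(2,7): no bracket -> illegal
(3,2): no bracket -> illegal
(3,5): flips 2 -> legal
(3,6): no bracket -> illegal
(3,7): flips 1 -> legal
(4,5): flips 1 -> legal
(4,6): no bracket -> illegal
(5,3): no bracket -> illegal
(5,4): no bracket -> illegal
(5,6): no bracket -> illegal
(6,4): no bracket -> illegal
(6,5): no bracket -> illegal
(6,6): flips 2 -> legal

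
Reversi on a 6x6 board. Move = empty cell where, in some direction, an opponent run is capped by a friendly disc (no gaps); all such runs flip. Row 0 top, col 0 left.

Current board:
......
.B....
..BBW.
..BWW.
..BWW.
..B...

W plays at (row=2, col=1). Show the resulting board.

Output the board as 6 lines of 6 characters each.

Place W at (2,1); scan 8 dirs for brackets.
Dir NW: first cell '.' (not opp) -> no flip
Dir N: opp run (1,1), next='.' -> no flip
Dir NE: first cell '.' (not opp) -> no flip
Dir W: first cell '.' (not opp) -> no flip
Dir E: opp run (2,2) (2,3) capped by W -> flip
Dir SW: first cell '.' (not opp) -> no flip
Dir S: first cell '.' (not opp) -> no flip
Dir SE: opp run (3,2) capped by W -> flip
All flips: (2,2) (2,3) (3,2)

Answer: ......
.B....
.WWWW.
..WWW.
..BWW.
..B...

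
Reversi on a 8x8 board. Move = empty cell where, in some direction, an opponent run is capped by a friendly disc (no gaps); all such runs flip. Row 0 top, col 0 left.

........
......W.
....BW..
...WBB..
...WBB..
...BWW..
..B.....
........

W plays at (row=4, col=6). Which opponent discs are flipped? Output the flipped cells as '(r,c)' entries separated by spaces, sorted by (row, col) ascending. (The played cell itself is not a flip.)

Dir NW: opp run (3,5) (2,4), next='.' -> no flip
Dir N: first cell '.' (not opp) -> no flip
Dir NE: first cell '.' (not opp) -> no flip
Dir W: opp run (4,5) (4,4) capped by W -> flip
Dir E: first cell '.' (not opp) -> no flip
Dir SW: first cell 'W' (not opp) -> no flip
Dir S: first cell '.' (not opp) -> no flip
Dir SE: first cell '.' (not opp) -> no flip

Answer: (4,4) (4,5)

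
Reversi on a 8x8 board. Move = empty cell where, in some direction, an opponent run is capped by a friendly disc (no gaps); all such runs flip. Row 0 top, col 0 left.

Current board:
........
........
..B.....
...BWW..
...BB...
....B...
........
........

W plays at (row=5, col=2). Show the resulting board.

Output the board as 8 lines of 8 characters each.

Place W at (5,2); scan 8 dirs for brackets.
Dir NW: first cell '.' (not opp) -> no flip
Dir N: first cell '.' (not opp) -> no flip
Dir NE: opp run (4,3) capped by W -> flip
Dir W: first cell '.' (not opp) -> no flip
Dir E: first cell '.' (not opp) -> no flip
Dir SW: first cell '.' (not opp) -> no flip
Dir S: first cell '.' (not opp) -> no flip
Dir SE: first cell '.' (not opp) -> no flip
All flips: (4,3)

Answer: ........
........
..B.....
...BWW..
...WB...
..W.B...
........
........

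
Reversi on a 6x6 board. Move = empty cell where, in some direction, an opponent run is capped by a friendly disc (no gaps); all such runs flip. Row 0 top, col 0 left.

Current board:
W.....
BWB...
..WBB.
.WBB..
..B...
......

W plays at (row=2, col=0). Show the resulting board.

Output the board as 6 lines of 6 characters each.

Place W at (2,0); scan 8 dirs for brackets.
Dir NW: edge -> no flip
Dir N: opp run (1,0) capped by W -> flip
Dir NE: first cell 'W' (not opp) -> no flip
Dir W: edge -> no flip
Dir E: first cell '.' (not opp) -> no flip
Dir SW: edge -> no flip
Dir S: first cell '.' (not opp) -> no flip
Dir SE: first cell 'W' (not opp) -> no flip
All flips: (1,0)

Answer: W.....
WWB...
W.WBB.
.WBB..
..B...
......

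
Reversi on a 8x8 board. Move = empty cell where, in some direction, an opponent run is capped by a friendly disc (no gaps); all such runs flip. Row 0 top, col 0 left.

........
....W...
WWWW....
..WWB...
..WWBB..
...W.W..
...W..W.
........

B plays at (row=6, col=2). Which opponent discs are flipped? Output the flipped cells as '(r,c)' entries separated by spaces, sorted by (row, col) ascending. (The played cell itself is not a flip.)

Dir NW: first cell '.' (not opp) -> no flip
Dir N: first cell '.' (not opp) -> no flip
Dir NE: opp run (5,3) capped by B -> flip
Dir W: first cell '.' (not opp) -> no flip
Dir E: opp run (6,3), next='.' -> no flip
Dir SW: first cell '.' (not opp) -> no flip
Dir S: first cell '.' (not opp) -> no flip
Dir SE: first cell '.' (not opp) -> no flip

Answer: (5,3)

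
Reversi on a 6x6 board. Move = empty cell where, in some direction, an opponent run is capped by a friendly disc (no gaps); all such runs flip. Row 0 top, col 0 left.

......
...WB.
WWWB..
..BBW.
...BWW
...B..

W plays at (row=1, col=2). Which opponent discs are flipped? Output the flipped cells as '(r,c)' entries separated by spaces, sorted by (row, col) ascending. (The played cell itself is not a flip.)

Answer: (2,3)

Derivation:
Dir NW: first cell '.' (not opp) -> no flip
Dir N: first cell '.' (not opp) -> no flip
Dir NE: first cell '.' (not opp) -> no flip
Dir W: first cell '.' (not opp) -> no flip
Dir E: first cell 'W' (not opp) -> no flip
Dir SW: first cell 'W' (not opp) -> no flip
Dir S: first cell 'W' (not opp) -> no flip
Dir SE: opp run (2,3) capped by W -> flip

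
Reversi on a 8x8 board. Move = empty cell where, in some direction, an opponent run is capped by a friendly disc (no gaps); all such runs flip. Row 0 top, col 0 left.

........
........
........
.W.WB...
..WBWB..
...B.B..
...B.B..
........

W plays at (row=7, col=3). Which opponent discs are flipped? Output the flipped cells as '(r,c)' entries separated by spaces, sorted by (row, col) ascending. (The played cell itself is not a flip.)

Dir NW: first cell '.' (not opp) -> no flip
Dir N: opp run (6,3) (5,3) (4,3) capped by W -> flip
Dir NE: first cell '.' (not opp) -> no flip
Dir W: first cell '.' (not opp) -> no flip
Dir E: first cell '.' (not opp) -> no flip
Dir SW: edge -> no flip
Dir S: edge -> no flip
Dir SE: edge -> no flip

Answer: (4,3) (5,3) (6,3)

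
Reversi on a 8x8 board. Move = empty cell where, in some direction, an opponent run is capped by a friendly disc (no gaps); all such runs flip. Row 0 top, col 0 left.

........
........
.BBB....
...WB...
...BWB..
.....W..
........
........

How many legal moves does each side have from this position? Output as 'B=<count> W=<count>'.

Answer: B=4 W=7

Derivation:
-- B to move --
(2,4): no bracket -> illegal
(3,2): flips 1 -> legal
(3,5): no bracket -> illegal
(4,2): no bracket -> illegal
(4,6): no bracket -> illegal
(5,3): no bracket -> illegal
(5,4): flips 1 -> legal
(5,6): no bracket -> illegal
(6,4): no bracket -> illegal
(6,5): flips 1 -> legal
(6,6): flips 3 -> legal
B mobility = 4
-- W to move --
(1,0): no bracket -> illegal
(1,1): flips 1 -> legal
(1,2): no bracket -> illegal
(1,3): flips 1 -> legal
(1,4): no bracket -> illegal
(2,0): no bracket -> illegal
(2,4): flips 1 -> legal
(2,5): no bracket -> illegal
(3,0): no bracket -> illegal
(3,1): no bracket -> illegal
(3,2): no bracket -> illegal
(3,5): flips 2 -> legal
(3,6): no bracket -> illegal
(4,2): flips 1 -> legal
(4,6): flips 1 -> legal
(5,2): no bracket -> illegal
(5,3): flips 1 -> legal
(5,4): no bracket -> illegal
(5,6): no bracket -> illegal
W mobility = 7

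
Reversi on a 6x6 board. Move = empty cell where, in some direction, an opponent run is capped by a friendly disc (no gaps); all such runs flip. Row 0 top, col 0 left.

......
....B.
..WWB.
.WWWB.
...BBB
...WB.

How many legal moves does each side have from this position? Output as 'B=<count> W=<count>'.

Answer: B=8 W=5

Derivation:
-- B to move --
(1,1): flips 2 -> legal
(1,2): flips 1 -> legal
(1,3): flips 2 -> legal
(2,0): no bracket -> illegal
(2,1): flips 3 -> legal
(3,0): flips 3 -> legal
(4,0): no bracket -> illegal
(4,1): flips 2 -> legal
(4,2): flips 1 -> legal
(5,2): flips 1 -> legal
B mobility = 8
-- W to move --
(0,3): no bracket -> illegal
(0,4): no bracket -> illegal
(0,5): flips 1 -> legal
(1,3): no bracket -> illegal
(1,5): flips 1 -> legal
(2,5): flips 1 -> legal
(3,5): flips 2 -> legal
(4,2): no bracket -> illegal
(5,2): no bracket -> illegal
(5,5): flips 2 -> legal
W mobility = 5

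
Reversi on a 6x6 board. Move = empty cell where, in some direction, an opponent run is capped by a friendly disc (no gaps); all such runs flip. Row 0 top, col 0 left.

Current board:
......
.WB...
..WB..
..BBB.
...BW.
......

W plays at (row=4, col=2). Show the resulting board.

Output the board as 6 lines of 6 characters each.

Answer: ......
.WB...
..WB..
..WBB.
..WWW.
......

Derivation:
Place W at (4,2); scan 8 dirs for brackets.
Dir NW: first cell '.' (not opp) -> no flip
Dir N: opp run (3,2) capped by W -> flip
Dir NE: opp run (3,3), next='.' -> no flip
Dir W: first cell '.' (not opp) -> no flip
Dir E: opp run (4,3) capped by W -> flip
Dir SW: first cell '.' (not opp) -> no flip
Dir S: first cell '.' (not opp) -> no flip
Dir SE: first cell '.' (not opp) -> no flip
All flips: (3,2) (4,3)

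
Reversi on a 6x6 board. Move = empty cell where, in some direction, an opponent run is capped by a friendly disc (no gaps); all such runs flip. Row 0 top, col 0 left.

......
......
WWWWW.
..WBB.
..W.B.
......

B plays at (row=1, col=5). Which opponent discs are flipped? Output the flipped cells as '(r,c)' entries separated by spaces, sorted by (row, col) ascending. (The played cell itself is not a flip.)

Dir NW: first cell '.' (not opp) -> no flip
Dir N: first cell '.' (not opp) -> no flip
Dir NE: edge -> no flip
Dir W: first cell '.' (not opp) -> no flip
Dir E: edge -> no flip
Dir SW: opp run (2,4) capped by B -> flip
Dir S: first cell '.' (not opp) -> no flip
Dir SE: edge -> no flip

Answer: (2,4)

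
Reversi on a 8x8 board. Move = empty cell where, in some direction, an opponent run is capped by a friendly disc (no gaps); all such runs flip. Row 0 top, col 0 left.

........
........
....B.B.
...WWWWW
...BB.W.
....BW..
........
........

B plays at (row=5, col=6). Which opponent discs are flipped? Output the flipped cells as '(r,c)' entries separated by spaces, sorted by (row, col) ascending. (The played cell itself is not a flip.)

Answer: (3,6) (4,6) (5,5)

Derivation:
Dir NW: first cell '.' (not opp) -> no flip
Dir N: opp run (4,6) (3,6) capped by B -> flip
Dir NE: first cell '.' (not opp) -> no flip
Dir W: opp run (5,5) capped by B -> flip
Dir E: first cell '.' (not opp) -> no flip
Dir SW: first cell '.' (not opp) -> no flip
Dir S: first cell '.' (not opp) -> no flip
Dir SE: first cell '.' (not opp) -> no flip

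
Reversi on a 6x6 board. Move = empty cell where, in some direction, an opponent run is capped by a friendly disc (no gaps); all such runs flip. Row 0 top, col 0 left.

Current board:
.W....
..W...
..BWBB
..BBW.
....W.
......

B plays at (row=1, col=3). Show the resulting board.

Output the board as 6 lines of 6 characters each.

Answer: .W....
..WB..
..BBBB
..BBW.
....W.
......

Derivation:
Place B at (1,3); scan 8 dirs for brackets.
Dir NW: first cell '.' (not opp) -> no flip
Dir N: first cell '.' (not opp) -> no flip
Dir NE: first cell '.' (not opp) -> no flip
Dir W: opp run (1,2), next='.' -> no flip
Dir E: first cell '.' (not opp) -> no flip
Dir SW: first cell 'B' (not opp) -> no flip
Dir S: opp run (2,3) capped by B -> flip
Dir SE: first cell 'B' (not opp) -> no flip
All flips: (2,3)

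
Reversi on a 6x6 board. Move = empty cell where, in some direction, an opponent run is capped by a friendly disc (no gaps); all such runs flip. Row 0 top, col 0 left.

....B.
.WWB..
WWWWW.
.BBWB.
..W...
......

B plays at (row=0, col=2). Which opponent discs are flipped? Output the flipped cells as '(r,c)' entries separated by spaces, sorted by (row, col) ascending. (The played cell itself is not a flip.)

Dir NW: edge -> no flip
Dir N: edge -> no flip
Dir NE: edge -> no flip
Dir W: first cell '.' (not opp) -> no flip
Dir E: first cell '.' (not opp) -> no flip
Dir SW: opp run (1,1) (2,0), next=edge -> no flip
Dir S: opp run (1,2) (2,2) capped by B -> flip
Dir SE: first cell 'B' (not opp) -> no flip

Answer: (1,2) (2,2)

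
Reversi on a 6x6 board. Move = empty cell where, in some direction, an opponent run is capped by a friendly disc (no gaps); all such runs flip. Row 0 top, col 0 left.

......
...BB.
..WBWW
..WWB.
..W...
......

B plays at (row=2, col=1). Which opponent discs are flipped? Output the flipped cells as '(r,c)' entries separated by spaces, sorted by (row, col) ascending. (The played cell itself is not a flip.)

Answer: (2,2)

Derivation:
Dir NW: first cell '.' (not opp) -> no flip
Dir N: first cell '.' (not opp) -> no flip
Dir NE: first cell '.' (not opp) -> no flip
Dir W: first cell '.' (not opp) -> no flip
Dir E: opp run (2,2) capped by B -> flip
Dir SW: first cell '.' (not opp) -> no flip
Dir S: first cell '.' (not opp) -> no flip
Dir SE: opp run (3,2), next='.' -> no flip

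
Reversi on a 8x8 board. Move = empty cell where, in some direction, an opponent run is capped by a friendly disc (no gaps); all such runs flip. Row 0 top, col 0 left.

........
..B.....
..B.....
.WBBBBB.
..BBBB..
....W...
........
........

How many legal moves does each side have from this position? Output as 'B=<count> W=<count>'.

Answer: B=6 W=6

Derivation:
-- B to move --
(2,0): flips 1 -> legal
(2,1): no bracket -> illegal
(3,0): flips 1 -> legal
(4,0): flips 1 -> legal
(4,1): no bracket -> illegal
(5,3): no bracket -> illegal
(5,5): no bracket -> illegal
(6,3): flips 1 -> legal
(6,4): flips 1 -> legal
(6,5): flips 1 -> legal
B mobility = 6
-- W to move --
(0,1): no bracket -> illegal
(0,2): no bracket -> illegal
(0,3): no bracket -> illegal
(1,1): no bracket -> illegal
(1,3): flips 1 -> legal
(2,1): flips 2 -> legal
(2,3): no bracket -> illegal
(2,4): flips 2 -> legal
(2,5): no bracket -> illegal
(2,6): no bracket -> illegal
(2,7): flips 2 -> legal
(3,7): flips 5 -> legal
(4,1): no bracket -> illegal
(4,6): no bracket -> illegal
(4,7): no bracket -> illegal
(5,1): no bracket -> illegal
(5,2): no bracket -> illegal
(5,3): flips 1 -> legal
(5,5): no bracket -> illegal
(5,6): no bracket -> illegal
W mobility = 6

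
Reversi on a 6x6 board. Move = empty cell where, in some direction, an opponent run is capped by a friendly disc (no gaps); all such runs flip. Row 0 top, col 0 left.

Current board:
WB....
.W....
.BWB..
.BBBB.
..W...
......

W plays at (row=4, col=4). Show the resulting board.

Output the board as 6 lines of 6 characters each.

Answer: WB....
.W....
.BWB..
.BBWB.
..W.W.
......

Derivation:
Place W at (4,4); scan 8 dirs for brackets.
Dir NW: opp run (3,3) capped by W -> flip
Dir N: opp run (3,4), next='.' -> no flip
Dir NE: first cell '.' (not opp) -> no flip
Dir W: first cell '.' (not opp) -> no flip
Dir E: first cell '.' (not opp) -> no flip
Dir SW: first cell '.' (not opp) -> no flip
Dir S: first cell '.' (not opp) -> no flip
Dir SE: first cell '.' (not opp) -> no flip
All flips: (3,3)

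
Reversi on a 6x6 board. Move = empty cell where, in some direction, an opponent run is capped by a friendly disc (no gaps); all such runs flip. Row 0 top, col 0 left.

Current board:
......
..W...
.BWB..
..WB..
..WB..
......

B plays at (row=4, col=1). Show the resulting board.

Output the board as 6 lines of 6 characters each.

Answer: ......
..W...
.BWB..
..BB..
.BBB..
......

Derivation:
Place B at (4,1); scan 8 dirs for brackets.
Dir NW: first cell '.' (not opp) -> no flip
Dir N: first cell '.' (not opp) -> no flip
Dir NE: opp run (3,2) capped by B -> flip
Dir W: first cell '.' (not opp) -> no flip
Dir E: opp run (4,2) capped by B -> flip
Dir SW: first cell '.' (not opp) -> no flip
Dir S: first cell '.' (not opp) -> no flip
Dir SE: first cell '.' (not opp) -> no flip
All flips: (3,2) (4,2)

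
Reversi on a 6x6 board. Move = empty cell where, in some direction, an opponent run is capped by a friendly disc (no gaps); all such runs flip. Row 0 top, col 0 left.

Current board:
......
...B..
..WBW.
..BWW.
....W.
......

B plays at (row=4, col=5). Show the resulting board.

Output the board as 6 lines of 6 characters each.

Answer: ......
...B..
..WBW.
..BWB.
....WB
......

Derivation:
Place B at (4,5); scan 8 dirs for brackets.
Dir NW: opp run (3,4) capped by B -> flip
Dir N: first cell '.' (not opp) -> no flip
Dir NE: edge -> no flip
Dir W: opp run (4,4), next='.' -> no flip
Dir E: edge -> no flip
Dir SW: first cell '.' (not opp) -> no flip
Dir S: first cell '.' (not opp) -> no flip
Dir SE: edge -> no flip
All flips: (3,4)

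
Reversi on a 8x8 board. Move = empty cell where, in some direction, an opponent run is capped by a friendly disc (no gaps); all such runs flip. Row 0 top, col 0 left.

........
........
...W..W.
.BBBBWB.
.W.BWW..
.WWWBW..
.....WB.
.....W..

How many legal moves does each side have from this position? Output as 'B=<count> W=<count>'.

Answer: B=11 W=14

Derivation:
-- B to move --
(1,2): flips 1 -> legal
(1,3): flips 1 -> legal
(1,4): flips 1 -> legal
(1,5): no bracket -> illegal
(1,6): flips 1 -> legal
(1,7): no bracket -> illegal
(2,2): no bracket -> illegal
(2,4): no bracket -> illegal
(2,5): no bracket -> illegal
(2,7): no bracket -> illegal
(3,0): no bracket -> illegal
(3,7): no bracket -> illegal
(4,0): no bracket -> illegal
(4,2): no bracket -> illegal
(4,6): flips 2 -> legal
(5,0): flips 4 -> legal
(5,6): flips 2 -> legal
(6,0): no bracket -> illegal
(6,1): flips 3 -> legal
(6,2): no bracket -> illegal
(6,3): flips 1 -> legal
(6,4): flips 1 -> legal
(7,4): no bracket -> illegal
(7,6): flips 1 -> legal
B mobility = 11
-- W to move --
(2,0): no bracket -> illegal
(2,1): flips 4 -> legal
(2,2): flips 1 -> legal
(2,4): flips 1 -> legal
(2,5): flips 2 -> legal
(2,7): flips 1 -> legal
(3,0): flips 4 -> legal
(3,7): flips 1 -> legal
(4,0): no bracket -> illegal
(4,2): flips 1 -> legal
(4,6): flips 1 -> legal
(4,7): no bracket -> illegal
(5,6): no bracket -> illegal
(5,7): flips 1 -> legal
(6,3): flips 1 -> legal
(6,4): flips 1 -> legal
(6,7): flips 1 -> legal
(7,6): no bracket -> illegal
(7,7): flips 1 -> legal
W mobility = 14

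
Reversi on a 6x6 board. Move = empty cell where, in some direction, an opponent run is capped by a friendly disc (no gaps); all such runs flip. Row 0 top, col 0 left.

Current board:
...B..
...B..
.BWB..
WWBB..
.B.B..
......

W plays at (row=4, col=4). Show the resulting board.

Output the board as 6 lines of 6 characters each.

Place W at (4,4); scan 8 dirs for brackets.
Dir NW: opp run (3,3) capped by W -> flip
Dir N: first cell '.' (not opp) -> no flip
Dir NE: first cell '.' (not opp) -> no flip
Dir W: opp run (4,3), next='.' -> no flip
Dir E: first cell '.' (not opp) -> no flip
Dir SW: first cell '.' (not opp) -> no flip
Dir S: first cell '.' (not opp) -> no flip
Dir SE: first cell '.' (not opp) -> no flip
All flips: (3,3)

Answer: ...B..
...B..
.BWB..
WWBW..
.B.BW.
......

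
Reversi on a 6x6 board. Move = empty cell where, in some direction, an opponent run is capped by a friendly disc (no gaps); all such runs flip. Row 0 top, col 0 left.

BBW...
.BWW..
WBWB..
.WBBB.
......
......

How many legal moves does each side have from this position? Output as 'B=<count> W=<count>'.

-- B to move --
(0,3): flips 3 -> legal
(0,4): no bracket -> illegal
(1,0): no bracket -> illegal
(1,4): flips 2 -> legal
(2,4): no bracket -> illegal
(3,0): flips 1 -> legal
(4,0): no bracket -> illegal
(4,1): flips 1 -> legal
(4,2): no bracket -> illegal
B mobility = 4
-- W to move --
(1,0): flips 1 -> legal
(1,4): no bracket -> illegal
(2,4): flips 1 -> legal
(2,5): no bracket -> illegal
(3,0): flips 1 -> legal
(3,5): flips 3 -> legal
(4,1): no bracket -> illegal
(4,2): flips 1 -> legal
(4,3): flips 2 -> legal
(4,4): flips 1 -> legal
(4,5): flips 2 -> legal
W mobility = 8

Answer: B=4 W=8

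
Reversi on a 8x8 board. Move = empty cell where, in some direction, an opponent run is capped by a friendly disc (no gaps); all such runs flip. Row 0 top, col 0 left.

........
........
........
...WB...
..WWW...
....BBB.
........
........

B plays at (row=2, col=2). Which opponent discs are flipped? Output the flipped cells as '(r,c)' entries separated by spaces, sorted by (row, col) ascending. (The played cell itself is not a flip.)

Answer: (3,3) (4,4)

Derivation:
Dir NW: first cell '.' (not opp) -> no flip
Dir N: first cell '.' (not opp) -> no flip
Dir NE: first cell '.' (not opp) -> no flip
Dir W: first cell '.' (not opp) -> no flip
Dir E: first cell '.' (not opp) -> no flip
Dir SW: first cell '.' (not opp) -> no flip
Dir S: first cell '.' (not opp) -> no flip
Dir SE: opp run (3,3) (4,4) capped by B -> flip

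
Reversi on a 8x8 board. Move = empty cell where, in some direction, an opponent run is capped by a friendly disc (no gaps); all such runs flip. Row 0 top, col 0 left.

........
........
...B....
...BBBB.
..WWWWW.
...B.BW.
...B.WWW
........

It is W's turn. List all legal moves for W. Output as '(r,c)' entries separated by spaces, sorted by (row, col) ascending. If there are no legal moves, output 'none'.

(1,2): flips 2 -> legal
(1,3): flips 2 -> legal
(1,4): no bracket -> illegal
(2,2): flips 1 -> legal
(2,4): flips 3 -> legal
(2,5): flips 2 -> legal
(2,6): flips 2 -> legal
(2,7): flips 1 -> legal
(3,2): no bracket -> illegal
(3,7): no bracket -> illegal
(4,7): no bracket -> illegal
(5,2): no bracket -> illegal
(5,4): flips 1 -> legal
(6,2): flips 1 -> legal
(6,4): flips 2 -> legal
(7,2): no bracket -> illegal
(7,3): flips 2 -> legal
(7,4): no bracket -> illegal

Answer: (1,2) (1,3) (2,2) (2,4) (2,5) (2,6) (2,7) (5,4) (6,2) (6,4) (7,3)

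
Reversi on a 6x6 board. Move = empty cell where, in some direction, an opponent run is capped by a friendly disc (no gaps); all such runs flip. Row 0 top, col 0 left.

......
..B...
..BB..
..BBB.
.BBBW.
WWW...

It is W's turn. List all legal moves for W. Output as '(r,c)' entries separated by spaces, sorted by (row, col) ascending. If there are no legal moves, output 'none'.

(0,1): no bracket -> illegal
(0,2): flips 4 -> legal
(0,3): no bracket -> illegal
(1,1): flips 2 -> legal
(1,3): no bracket -> illegal
(1,4): flips 3 -> legal
(2,1): no bracket -> illegal
(2,4): flips 3 -> legal
(2,5): flips 2 -> legal
(3,0): flips 1 -> legal
(3,1): flips 1 -> legal
(3,5): no bracket -> illegal
(4,0): flips 3 -> legal
(4,5): no bracket -> illegal
(5,3): no bracket -> illegal
(5,4): no bracket -> illegal

Answer: (0,2) (1,1) (1,4) (2,4) (2,5) (3,0) (3,1) (4,0)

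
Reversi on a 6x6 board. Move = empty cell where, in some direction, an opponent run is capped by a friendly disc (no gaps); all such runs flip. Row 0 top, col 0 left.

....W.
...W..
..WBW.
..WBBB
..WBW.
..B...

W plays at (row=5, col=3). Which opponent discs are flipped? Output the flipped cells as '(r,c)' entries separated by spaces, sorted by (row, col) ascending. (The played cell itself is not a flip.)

Answer: (2,3) (3,3) (4,3)

Derivation:
Dir NW: first cell 'W' (not opp) -> no flip
Dir N: opp run (4,3) (3,3) (2,3) capped by W -> flip
Dir NE: first cell 'W' (not opp) -> no flip
Dir W: opp run (5,2), next='.' -> no flip
Dir E: first cell '.' (not opp) -> no flip
Dir SW: edge -> no flip
Dir S: edge -> no flip
Dir SE: edge -> no flip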